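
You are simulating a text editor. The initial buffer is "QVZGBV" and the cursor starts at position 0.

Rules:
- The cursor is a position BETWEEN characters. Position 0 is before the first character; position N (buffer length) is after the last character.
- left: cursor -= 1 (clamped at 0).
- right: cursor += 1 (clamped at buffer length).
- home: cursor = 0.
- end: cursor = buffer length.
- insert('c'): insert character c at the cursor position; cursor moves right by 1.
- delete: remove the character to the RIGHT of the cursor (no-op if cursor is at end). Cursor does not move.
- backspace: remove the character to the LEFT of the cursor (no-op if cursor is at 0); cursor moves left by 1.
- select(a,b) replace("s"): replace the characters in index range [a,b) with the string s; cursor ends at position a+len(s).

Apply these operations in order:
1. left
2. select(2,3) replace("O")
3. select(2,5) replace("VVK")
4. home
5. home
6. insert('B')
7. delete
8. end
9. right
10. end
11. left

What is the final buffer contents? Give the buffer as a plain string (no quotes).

Answer: BVVVKV

Derivation:
After op 1 (left): buf='QVZGBV' cursor=0
After op 2 (select(2,3) replace("O")): buf='QVOGBV' cursor=3
After op 3 (select(2,5) replace("VVK")): buf='QVVVKV' cursor=5
After op 4 (home): buf='QVVVKV' cursor=0
After op 5 (home): buf='QVVVKV' cursor=0
After op 6 (insert('B')): buf='BQVVVKV' cursor=1
After op 7 (delete): buf='BVVVKV' cursor=1
After op 8 (end): buf='BVVVKV' cursor=6
After op 9 (right): buf='BVVVKV' cursor=6
After op 10 (end): buf='BVVVKV' cursor=6
After op 11 (left): buf='BVVVKV' cursor=5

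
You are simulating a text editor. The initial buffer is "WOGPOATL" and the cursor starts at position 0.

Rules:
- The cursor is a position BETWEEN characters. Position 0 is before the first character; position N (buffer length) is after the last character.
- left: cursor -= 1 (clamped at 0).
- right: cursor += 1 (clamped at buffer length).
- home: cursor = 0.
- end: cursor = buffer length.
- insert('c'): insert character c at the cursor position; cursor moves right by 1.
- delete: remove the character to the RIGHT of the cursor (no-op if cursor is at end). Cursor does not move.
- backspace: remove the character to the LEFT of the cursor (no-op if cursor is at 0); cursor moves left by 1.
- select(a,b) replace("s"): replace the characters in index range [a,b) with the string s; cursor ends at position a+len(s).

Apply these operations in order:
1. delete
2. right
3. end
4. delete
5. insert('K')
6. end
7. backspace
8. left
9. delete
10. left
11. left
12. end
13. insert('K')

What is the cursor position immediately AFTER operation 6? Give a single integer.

After op 1 (delete): buf='OGPOATL' cursor=0
After op 2 (right): buf='OGPOATL' cursor=1
After op 3 (end): buf='OGPOATL' cursor=7
After op 4 (delete): buf='OGPOATL' cursor=7
After op 5 (insert('K')): buf='OGPOATLK' cursor=8
After op 6 (end): buf='OGPOATLK' cursor=8

Answer: 8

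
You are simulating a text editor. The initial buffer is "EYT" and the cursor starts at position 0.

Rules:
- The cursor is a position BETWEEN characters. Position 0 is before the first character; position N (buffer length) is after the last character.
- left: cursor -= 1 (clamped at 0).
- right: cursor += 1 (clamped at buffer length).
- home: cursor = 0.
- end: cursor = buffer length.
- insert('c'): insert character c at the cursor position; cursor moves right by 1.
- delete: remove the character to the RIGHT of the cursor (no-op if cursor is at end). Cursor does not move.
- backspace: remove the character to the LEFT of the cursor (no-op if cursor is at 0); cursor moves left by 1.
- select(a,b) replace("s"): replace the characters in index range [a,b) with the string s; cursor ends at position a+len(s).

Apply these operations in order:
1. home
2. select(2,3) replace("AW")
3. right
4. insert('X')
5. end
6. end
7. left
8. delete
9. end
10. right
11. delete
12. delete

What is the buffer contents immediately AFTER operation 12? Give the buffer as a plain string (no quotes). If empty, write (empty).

Answer: EYAW

Derivation:
After op 1 (home): buf='EYT' cursor=0
After op 2 (select(2,3) replace("AW")): buf='EYAW' cursor=4
After op 3 (right): buf='EYAW' cursor=4
After op 4 (insert('X')): buf='EYAWX' cursor=5
After op 5 (end): buf='EYAWX' cursor=5
After op 6 (end): buf='EYAWX' cursor=5
After op 7 (left): buf='EYAWX' cursor=4
After op 8 (delete): buf='EYAW' cursor=4
After op 9 (end): buf='EYAW' cursor=4
After op 10 (right): buf='EYAW' cursor=4
After op 11 (delete): buf='EYAW' cursor=4
After op 12 (delete): buf='EYAW' cursor=4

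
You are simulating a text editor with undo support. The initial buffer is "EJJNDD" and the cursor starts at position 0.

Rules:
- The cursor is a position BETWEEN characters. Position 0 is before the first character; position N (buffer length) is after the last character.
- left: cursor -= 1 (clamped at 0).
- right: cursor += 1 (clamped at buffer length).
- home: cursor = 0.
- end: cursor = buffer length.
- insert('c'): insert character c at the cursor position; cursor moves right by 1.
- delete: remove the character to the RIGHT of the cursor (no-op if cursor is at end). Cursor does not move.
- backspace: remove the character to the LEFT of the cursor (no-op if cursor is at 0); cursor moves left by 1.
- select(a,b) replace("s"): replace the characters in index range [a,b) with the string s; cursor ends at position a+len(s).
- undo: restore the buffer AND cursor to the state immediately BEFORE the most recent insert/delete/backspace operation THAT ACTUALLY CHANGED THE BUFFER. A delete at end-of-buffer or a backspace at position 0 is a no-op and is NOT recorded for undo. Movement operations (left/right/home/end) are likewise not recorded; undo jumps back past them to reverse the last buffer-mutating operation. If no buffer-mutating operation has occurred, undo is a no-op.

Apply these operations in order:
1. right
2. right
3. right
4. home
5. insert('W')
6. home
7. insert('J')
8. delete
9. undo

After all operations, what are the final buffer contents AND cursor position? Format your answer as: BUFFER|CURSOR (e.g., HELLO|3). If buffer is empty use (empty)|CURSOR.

After op 1 (right): buf='EJJNDD' cursor=1
After op 2 (right): buf='EJJNDD' cursor=2
After op 3 (right): buf='EJJNDD' cursor=3
After op 4 (home): buf='EJJNDD' cursor=0
After op 5 (insert('W')): buf='WEJJNDD' cursor=1
After op 6 (home): buf='WEJJNDD' cursor=0
After op 7 (insert('J')): buf='JWEJJNDD' cursor=1
After op 8 (delete): buf='JEJJNDD' cursor=1
After op 9 (undo): buf='JWEJJNDD' cursor=1

Answer: JWEJJNDD|1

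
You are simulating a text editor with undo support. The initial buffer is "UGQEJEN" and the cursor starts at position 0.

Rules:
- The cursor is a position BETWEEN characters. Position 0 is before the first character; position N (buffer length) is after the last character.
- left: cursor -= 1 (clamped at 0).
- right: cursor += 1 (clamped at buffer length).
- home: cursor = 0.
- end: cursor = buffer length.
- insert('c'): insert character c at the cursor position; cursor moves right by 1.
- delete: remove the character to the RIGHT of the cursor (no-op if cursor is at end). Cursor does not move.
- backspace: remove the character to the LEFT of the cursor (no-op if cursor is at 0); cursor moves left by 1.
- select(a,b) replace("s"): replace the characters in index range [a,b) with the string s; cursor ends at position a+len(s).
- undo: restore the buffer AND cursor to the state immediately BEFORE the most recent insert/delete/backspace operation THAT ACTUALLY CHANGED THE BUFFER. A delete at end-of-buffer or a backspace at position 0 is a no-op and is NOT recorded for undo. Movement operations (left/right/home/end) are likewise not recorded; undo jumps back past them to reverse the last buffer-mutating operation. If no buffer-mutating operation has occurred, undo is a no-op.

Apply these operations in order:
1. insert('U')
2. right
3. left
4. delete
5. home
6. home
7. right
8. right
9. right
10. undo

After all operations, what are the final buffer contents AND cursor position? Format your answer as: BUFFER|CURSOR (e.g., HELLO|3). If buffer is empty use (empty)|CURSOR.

Answer: UUGQEJEN|1

Derivation:
After op 1 (insert('U')): buf='UUGQEJEN' cursor=1
After op 2 (right): buf='UUGQEJEN' cursor=2
After op 3 (left): buf='UUGQEJEN' cursor=1
After op 4 (delete): buf='UGQEJEN' cursor=1
After op 5 (home): buf='UGQEJEN' cursor=0
After op 6 (home): buf='UGQEJEN' cursor=0
After op 7 (right): buf='UGQEJEN' cursor=1
After op 8 (right): buf='UGQEJEN' cursor=2
After op 9 (right): buf='UGQEJEN' cursor=3
After op 10 (undo): buf='UUGQEJEN' cursor=1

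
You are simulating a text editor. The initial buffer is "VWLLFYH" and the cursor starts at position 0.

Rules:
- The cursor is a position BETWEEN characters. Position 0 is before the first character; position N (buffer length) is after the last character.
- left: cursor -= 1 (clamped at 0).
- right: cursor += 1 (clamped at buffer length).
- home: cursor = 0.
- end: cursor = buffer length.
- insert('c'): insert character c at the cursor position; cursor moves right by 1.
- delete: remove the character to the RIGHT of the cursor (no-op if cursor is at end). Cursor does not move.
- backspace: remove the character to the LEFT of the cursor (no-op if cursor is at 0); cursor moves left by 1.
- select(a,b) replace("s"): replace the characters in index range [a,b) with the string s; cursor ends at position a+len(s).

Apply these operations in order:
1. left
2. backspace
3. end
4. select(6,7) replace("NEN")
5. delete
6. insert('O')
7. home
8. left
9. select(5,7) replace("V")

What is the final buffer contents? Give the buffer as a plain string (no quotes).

Answer: VWLLFVENO

Derivation:
After op 1 (left): buf='VWLLFYH' cursor=0
After op 2 (backspace): buf='VWLLFYH' cursor=0
After op 3 (end): buf='VWLLFYH' cursor=7
After op 4 (select(6,7) replace("NEN")): buf='VWLLFYNEN' cursor=9
After op 5 (delete): buf='VWLLFYNEN' cursor=9
After op 6 (insert('O')): buf='VWLLFYNENO' cursor=10
After op 7 (home): buf='VWLLFYNENO' cursor=0
After op 8 (left): buf='VWLLFYNENO' cursor=0
After op 9 (select(5,7) replace("V")): buf='VWLLFVENO' cursor=6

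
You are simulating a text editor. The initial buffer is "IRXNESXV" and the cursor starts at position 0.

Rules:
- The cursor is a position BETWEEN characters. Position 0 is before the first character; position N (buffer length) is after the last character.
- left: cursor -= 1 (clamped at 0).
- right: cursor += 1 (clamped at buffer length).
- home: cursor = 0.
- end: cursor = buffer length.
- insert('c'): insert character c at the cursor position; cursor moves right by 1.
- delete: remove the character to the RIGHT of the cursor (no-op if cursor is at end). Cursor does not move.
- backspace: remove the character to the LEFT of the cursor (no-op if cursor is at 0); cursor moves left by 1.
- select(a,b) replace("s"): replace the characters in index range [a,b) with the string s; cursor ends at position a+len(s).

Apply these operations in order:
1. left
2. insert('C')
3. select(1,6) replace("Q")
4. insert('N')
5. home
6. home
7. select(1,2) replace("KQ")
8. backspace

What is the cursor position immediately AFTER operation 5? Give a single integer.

After op 1 (left): buf='IRXNESXV' cursor=0
After op 2 (insert('C')): buf='CIRXNESXV' cursor=1
After op 3 (select(1,6) replace("Q")): buf='CQSXV' cursor=2
After op 4 (insert('N')): buf='CQNSXV' cursor=3
After op 5 (home): buf='CQNSXV' cursor=0

Answer: 0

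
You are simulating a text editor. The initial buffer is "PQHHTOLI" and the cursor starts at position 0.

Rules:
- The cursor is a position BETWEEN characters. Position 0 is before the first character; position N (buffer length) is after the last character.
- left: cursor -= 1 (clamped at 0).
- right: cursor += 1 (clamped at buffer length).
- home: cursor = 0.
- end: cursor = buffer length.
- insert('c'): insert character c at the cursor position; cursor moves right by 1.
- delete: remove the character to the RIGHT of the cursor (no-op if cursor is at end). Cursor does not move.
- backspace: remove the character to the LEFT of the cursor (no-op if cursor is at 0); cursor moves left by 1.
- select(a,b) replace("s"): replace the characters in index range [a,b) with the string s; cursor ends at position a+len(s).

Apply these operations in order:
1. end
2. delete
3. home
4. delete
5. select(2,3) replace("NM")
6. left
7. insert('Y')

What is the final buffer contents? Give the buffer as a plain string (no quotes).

After op 1 (end): buf='PQHHTOLI' cursor=8
After op 2 (delete): buf='PQHHTOLI' cursor=8
After op 3 (home): buf='PQHHTOLI' cursor=0
After op 4 (delete): buf='QHHTOLI' cursor=0
After op 5 (select(2,3) replace("NM")): buf='QHNMTOLI' cursor=4
After op 6 (left): buf='QHNMTOLI' cursor=3
After op 7 (insert('Y')): buf='QHNYMTOLI' cursor=4

Answer: QHNYMTOLI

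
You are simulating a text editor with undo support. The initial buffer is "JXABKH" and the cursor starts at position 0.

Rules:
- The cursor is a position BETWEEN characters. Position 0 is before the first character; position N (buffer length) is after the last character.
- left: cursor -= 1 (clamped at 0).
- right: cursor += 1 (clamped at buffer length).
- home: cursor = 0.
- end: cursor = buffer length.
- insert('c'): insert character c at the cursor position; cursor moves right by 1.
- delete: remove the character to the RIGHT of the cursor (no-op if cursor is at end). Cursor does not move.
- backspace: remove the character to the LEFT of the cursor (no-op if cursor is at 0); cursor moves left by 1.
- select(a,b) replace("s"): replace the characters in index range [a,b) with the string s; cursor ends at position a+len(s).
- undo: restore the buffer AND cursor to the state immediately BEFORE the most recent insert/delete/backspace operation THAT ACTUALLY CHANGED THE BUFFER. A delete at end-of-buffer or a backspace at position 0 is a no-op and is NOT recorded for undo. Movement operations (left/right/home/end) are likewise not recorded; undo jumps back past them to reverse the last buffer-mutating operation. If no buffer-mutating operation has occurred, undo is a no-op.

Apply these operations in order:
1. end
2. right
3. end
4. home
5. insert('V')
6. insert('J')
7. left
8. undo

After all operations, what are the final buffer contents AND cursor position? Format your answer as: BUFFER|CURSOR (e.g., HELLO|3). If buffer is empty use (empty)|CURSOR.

After op 1 (end): buf='JXABKH' cursor=6
After op 2 (right): buf='JXABKH' cursor=6
After op 3 (end): buf='JXABKH' cursor=6
After op 4 (home): buf='JXABKH' cursor=0
After op 5 (insert('V')): buf='VJXABKH' cursor=1
After op 6 (insert('J')): buf='VJJXABKH' cursor=2
After op 7 (left): buf='VJJXABKH' cursor=1
After op 8 (undo): buf='VJXABKH' cursor=1

Answer: VJXABKH|1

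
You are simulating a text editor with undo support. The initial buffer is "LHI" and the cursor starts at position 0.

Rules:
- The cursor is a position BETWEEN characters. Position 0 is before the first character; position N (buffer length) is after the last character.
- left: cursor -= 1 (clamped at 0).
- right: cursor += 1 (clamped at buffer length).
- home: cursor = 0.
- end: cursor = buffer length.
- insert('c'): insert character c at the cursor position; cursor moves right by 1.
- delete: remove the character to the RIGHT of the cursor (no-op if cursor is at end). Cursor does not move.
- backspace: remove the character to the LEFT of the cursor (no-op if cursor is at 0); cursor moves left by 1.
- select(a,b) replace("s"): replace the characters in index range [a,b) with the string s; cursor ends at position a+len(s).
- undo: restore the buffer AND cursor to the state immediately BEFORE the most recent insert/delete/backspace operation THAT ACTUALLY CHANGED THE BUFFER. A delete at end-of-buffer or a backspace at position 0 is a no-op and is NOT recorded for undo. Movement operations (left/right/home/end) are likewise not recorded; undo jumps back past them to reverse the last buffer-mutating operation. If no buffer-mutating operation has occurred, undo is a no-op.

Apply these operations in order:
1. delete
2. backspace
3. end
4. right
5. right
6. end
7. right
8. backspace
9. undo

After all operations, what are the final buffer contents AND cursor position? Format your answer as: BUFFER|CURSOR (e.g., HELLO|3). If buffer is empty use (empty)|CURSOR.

Answer: HI|2

Derivation:
After op 1 (delete): buf='HI' cursor=0
After op 2 (backspace): buf='HI' cursor=0
After op 3 (end): buf='HI' cursor=2
After op 4 (right): buf='HI' cursor=2
After op 5 (right): buf='HI' cursor=2
After op 6 (end): buf='HI' cursor=2
After op 7 (right): buf='HI' cursor=2
After op 8 (backspace): buf='H' cursor=1
After op 9 (undo): buf='HI' cursor=2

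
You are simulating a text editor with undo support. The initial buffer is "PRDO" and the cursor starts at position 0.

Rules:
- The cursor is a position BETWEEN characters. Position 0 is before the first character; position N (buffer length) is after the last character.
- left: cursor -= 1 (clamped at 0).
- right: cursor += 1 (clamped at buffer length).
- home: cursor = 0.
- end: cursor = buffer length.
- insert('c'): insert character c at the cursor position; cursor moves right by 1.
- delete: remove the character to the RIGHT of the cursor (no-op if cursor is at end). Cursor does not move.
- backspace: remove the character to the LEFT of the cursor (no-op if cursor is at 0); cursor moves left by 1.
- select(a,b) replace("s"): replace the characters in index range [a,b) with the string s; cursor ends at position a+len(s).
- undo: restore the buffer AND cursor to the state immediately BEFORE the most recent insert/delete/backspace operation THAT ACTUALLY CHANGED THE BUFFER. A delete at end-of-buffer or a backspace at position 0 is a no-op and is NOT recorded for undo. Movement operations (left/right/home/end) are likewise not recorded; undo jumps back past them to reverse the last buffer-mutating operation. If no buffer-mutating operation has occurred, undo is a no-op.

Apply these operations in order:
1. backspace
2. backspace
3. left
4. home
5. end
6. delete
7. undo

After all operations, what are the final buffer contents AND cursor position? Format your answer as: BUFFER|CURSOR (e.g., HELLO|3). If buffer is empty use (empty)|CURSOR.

Answer: PRDO|4

Derivation:
After op 1 (backspace): buf='PRDO' cursor=0
After op 2 (backspace): buf='PRDO' cursor=0
After op 3 (left): buf='PRDO' cursor=0
After op 4 (home): buf='PRDO' cursor=0
After op 5 (end): buf='PRDO' cursor=4
After op 6 (delete): buf='PRDO' cursor=4
After op 7 (undo): buf='PRDO' cursor=4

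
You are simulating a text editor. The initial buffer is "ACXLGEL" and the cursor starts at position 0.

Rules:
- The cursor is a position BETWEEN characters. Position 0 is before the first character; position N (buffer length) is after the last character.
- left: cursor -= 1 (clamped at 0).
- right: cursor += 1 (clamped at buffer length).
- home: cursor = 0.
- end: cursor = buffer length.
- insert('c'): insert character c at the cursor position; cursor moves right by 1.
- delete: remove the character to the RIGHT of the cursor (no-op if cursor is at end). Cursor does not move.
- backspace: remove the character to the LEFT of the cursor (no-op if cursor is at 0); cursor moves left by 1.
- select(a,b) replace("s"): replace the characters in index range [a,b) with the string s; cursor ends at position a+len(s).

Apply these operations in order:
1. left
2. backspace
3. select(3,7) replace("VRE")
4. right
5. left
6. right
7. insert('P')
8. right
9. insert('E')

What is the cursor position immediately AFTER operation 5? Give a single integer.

After op 1 (left): buf='ACXLGEL' cursor=0
After op 2 (backspace): buf='ACXLGEL' cursor=0
After op 3 (select(3,7) replace("VRE")): buf='ACXVRE' cursor=6
After op 4 (right): buf='ACXVRE' cursor=6
After op 5 (left): buf='ACXVRE' cursor=5

Answer: 5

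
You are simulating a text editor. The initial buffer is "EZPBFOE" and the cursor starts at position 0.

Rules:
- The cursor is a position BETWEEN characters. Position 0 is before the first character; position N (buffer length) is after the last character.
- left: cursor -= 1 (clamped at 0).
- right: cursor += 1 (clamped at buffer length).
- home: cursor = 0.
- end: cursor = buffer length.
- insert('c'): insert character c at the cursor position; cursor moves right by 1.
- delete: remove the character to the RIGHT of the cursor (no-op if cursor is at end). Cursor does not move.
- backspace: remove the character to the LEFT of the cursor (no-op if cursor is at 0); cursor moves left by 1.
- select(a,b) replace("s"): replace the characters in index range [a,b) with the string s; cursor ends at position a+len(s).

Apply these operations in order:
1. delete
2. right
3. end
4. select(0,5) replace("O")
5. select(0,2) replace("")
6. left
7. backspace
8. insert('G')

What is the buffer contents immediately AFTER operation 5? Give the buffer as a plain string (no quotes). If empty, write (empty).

After op 1 (delete): buf='ZPBFOE' cursor=0
After op 2 (right): buf='ZPBFOE' cursor=1
After op 3 (end): buf='ZPBFOE' cursor=6
After op 4 (select(0,5) replace("O")): buf='OE' cursor=1
After op 5 (select(0,2) replace("")): buf='(empty)' cursor=0

Answer: (empty)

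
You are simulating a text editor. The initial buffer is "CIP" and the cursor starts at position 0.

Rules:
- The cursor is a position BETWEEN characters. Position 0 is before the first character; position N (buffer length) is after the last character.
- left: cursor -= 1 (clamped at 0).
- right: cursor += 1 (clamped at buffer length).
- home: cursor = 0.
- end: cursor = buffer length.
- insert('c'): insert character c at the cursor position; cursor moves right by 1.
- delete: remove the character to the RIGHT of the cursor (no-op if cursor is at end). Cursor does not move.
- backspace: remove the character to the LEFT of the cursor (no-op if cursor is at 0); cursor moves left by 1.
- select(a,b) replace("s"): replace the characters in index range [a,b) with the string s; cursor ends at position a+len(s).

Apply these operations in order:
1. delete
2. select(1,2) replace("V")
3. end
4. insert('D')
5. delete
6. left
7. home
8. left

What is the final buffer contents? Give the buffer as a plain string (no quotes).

After op 1 (delete): buf='IP' cursor=0
After op 2 (select(1,2) replace("V")): buf='IV' cursor=2
After op 3 (end): buf='IV' cursor=2
After op 4 (insert('D')): buf='IVD' cursor=3
After op 5 (delete): buf='IVD' cursor=3
After op 6 (left): buf='IVD' cursor=2
After op 7 (home): buf='IVD' cursor=0
After op 8 (left): buf='IVD' cursor=0

Answer: IVD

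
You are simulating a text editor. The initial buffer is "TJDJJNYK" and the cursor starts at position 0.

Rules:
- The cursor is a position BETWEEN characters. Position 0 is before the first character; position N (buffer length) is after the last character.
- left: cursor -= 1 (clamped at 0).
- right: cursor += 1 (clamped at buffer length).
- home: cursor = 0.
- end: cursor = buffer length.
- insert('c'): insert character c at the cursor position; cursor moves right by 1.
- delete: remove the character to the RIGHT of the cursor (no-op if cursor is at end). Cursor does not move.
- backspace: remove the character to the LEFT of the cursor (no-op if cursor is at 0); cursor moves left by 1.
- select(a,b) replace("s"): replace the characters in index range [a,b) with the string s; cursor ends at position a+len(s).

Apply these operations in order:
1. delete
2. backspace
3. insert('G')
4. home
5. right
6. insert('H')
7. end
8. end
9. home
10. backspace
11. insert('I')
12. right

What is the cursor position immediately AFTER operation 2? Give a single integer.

Answer: 0

Derivation:
After op 1 (delete): buf='JDJJNYK' cursor=0
After op 2 (backspace): buf='JDJJNYK' cursor=0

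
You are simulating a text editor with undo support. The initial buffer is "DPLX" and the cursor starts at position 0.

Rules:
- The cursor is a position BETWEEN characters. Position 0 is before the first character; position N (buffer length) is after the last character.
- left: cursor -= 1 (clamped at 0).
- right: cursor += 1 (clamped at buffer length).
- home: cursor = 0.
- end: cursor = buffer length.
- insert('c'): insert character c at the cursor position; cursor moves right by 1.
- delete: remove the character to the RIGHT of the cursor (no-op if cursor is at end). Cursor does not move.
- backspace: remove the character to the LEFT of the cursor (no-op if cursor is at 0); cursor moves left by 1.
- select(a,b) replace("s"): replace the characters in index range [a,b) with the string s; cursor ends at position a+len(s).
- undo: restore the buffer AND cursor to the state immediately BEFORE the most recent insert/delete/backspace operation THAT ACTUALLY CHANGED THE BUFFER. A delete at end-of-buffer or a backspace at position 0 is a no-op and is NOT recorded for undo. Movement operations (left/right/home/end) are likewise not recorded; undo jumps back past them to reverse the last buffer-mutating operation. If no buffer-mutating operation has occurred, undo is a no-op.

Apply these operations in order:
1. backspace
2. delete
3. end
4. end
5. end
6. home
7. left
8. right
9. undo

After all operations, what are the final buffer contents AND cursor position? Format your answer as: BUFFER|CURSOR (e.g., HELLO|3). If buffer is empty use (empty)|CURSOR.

Answer: DPLX|0

Derivation:
After op 1 (backspace): buf='DPLX' cursor=0
After op 2 (delete): buf='PLX' cursor=0
After op 3 (end): buf='PLX' cursor=3
After op 4 (end): buf='PLX' cursor=3
After op 5 (end): buf='PLX' cursor=3
After op 6 (home): buf='PLX' cursor=0
After op 7 (left): buf='PLX' cursor=0
After op 8 (right): buf='PLX' cursor=1
After op 9 (undo): buf='DPLX' cursor=0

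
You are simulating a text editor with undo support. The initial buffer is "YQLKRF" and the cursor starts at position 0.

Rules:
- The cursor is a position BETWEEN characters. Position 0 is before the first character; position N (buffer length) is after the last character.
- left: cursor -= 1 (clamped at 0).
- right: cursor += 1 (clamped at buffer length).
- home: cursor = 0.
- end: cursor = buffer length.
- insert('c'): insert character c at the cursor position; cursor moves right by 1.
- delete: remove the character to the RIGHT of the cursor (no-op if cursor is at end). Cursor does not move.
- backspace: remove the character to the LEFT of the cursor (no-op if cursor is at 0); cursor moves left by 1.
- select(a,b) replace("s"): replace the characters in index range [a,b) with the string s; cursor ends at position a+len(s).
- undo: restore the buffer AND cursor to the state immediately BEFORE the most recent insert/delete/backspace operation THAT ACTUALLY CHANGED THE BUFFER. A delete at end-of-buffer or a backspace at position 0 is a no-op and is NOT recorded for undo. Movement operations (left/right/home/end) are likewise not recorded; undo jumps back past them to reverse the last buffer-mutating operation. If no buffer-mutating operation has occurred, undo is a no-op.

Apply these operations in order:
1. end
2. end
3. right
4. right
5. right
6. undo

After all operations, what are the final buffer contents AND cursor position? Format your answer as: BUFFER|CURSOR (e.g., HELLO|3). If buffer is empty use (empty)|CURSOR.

Answer: YQLKRF|6

Derivation:
After op 1 (end): buf='YQLKRF' cursor=6
After op 2 (end): buf='YQLKRF' cursor=6
After op 3 (right): buf='YQLKRF' cursor=6
After op 4 (right): buf='YQLKRF' cursor=6
After op 5 (right): buf='YQLKRF' cursor=6
After op 6 (undo): buf='YQLKRF' cursor=6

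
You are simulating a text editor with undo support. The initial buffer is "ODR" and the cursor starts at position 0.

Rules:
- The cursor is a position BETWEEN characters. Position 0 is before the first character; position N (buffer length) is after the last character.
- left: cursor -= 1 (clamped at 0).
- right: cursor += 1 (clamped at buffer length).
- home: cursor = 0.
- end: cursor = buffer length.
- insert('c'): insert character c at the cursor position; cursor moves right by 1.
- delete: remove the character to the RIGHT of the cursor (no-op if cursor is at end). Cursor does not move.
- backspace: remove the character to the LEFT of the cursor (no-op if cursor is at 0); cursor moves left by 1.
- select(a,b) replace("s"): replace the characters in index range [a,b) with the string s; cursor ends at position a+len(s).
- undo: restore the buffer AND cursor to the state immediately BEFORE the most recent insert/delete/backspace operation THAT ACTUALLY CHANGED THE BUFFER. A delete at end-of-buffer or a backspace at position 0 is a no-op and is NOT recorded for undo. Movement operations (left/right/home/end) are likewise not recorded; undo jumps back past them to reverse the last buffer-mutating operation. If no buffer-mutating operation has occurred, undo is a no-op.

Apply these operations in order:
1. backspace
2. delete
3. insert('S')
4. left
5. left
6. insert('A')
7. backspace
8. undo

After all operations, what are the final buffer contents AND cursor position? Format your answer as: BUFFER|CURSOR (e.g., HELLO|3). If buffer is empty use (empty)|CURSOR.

Answer: ASDR|1

Derivation:
After op 1 (backspace): buf='ODR' cursor=0
After op 2 (delete): buf='DR' cursor=0
After op 3 (insert('S')): buf='SDR' cursor=1
After op 4 (left): buf='SDR' cursor=0
After op 5 (left): buf='SDR' cursor=0
After op 6 (insert('A')): buf='ASDR' cursor=1
After op 7 (backspace): buf='SDR' cursor=0
After op 8 (undo): buf='ASDR' cursor=1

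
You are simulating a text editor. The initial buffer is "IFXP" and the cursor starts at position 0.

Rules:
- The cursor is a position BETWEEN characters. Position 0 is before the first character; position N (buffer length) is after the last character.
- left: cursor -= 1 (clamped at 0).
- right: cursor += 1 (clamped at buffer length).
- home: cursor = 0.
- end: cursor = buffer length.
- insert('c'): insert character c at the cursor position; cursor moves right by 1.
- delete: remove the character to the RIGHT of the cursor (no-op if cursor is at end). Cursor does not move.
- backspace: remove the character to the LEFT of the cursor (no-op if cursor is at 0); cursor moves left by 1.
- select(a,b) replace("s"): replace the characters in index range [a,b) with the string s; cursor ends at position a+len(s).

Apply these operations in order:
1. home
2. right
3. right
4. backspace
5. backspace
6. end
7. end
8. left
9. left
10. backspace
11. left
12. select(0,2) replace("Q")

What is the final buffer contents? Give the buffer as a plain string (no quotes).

After op 1 (home): buf='IFXP' cursor=0
After op 2 (right): buf='IFXP' cursor=1
After op 3 (right): buf='IFXP' cursor=2
After op 4 (backspace): buf='IXP' cursor=1
After op 5 (backspace): buf='XP' cursor=0
After op 6 (end): buf='XP' cursor=2
After op 7 (end): buf='XP' cursor=2
After op 8 (left): buf='XP' cursor=1
After op 9 (left): buf='XP' cursor=0
After op 10 (backspace): buf='XP' cursor=0
After op 11 (left): buf='XP' cursor=0
After op 12 (select(0,2) replace("Q")): buf='Q' cursor=1

Answer: Q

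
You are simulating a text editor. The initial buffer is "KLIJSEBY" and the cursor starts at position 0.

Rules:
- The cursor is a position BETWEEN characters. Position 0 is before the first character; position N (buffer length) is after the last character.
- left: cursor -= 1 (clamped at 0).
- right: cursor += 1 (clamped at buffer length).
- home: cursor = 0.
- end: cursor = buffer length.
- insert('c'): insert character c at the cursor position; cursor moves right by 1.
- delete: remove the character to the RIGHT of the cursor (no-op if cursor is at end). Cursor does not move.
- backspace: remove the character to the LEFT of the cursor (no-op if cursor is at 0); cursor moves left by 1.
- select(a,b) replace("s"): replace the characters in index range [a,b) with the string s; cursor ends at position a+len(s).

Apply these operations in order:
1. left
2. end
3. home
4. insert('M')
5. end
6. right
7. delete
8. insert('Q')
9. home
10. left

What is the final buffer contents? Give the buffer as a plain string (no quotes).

Answer: MKLIJSEBYQ

Derivation:
After op 1 (left): buf='KLIJSEBY' cursor=0
After op 2 (end): buf='KLIJSEBY' cursor=8
After op 3 (home): buf='KLIJSEBY' cursor=0
After op 4 (insert('M')): buf='MKLIJSEBY' cursor=1
After op 5 (end): buf='MKLIJSEBY' cursor=9
After op 6 (right): buf='MKLIJSEBY' cursor=9
After op 7 (delete): buf='MKLIJSEBY' cursor=9
After op 8 (insert('Q')): buf='MKLIJSEBYQ' cursor=10
After op 9 (home): buf='MKLIJSEBYQ' cursor=0
After op 10 (left): buf='MKLIJSEBYQ' cursor=0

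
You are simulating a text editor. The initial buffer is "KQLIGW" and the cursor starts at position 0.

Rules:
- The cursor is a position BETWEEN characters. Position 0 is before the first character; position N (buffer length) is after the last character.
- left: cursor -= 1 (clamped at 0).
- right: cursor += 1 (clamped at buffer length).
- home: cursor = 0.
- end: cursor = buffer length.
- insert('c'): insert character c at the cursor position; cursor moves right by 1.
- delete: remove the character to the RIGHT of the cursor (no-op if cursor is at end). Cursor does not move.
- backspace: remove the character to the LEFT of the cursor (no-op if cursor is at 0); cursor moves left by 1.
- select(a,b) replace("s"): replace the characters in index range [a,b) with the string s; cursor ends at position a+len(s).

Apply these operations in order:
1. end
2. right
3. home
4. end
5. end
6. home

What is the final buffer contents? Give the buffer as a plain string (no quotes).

After op 1 (end): buf='KQLIGW' cursor=6
After op 2 (right): buf='KQLIGW' cursor=6
After op 3 (home): buf='KQLIGW' cursor=0
After op 4 (end): buf='KQLIGW' cursor=6
After op 5 (end): buf='KQLIGW' cursor=6
After op 6 (home): buf='KQLIGW' cursor=0

Answer: KQLIGW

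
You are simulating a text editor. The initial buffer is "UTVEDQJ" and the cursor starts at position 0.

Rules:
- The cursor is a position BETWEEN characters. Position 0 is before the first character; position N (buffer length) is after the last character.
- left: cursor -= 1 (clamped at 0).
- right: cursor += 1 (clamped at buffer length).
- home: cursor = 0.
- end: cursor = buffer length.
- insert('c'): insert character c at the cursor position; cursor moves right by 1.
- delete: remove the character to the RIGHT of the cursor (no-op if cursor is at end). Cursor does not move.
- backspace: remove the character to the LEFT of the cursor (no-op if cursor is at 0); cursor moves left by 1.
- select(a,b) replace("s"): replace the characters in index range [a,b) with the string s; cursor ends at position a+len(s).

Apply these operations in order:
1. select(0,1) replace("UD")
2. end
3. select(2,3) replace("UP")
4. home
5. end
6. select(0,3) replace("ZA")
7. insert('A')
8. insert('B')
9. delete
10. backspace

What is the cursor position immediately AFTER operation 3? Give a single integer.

After op 1 (select(0,1) replace("UD")): buf='UDTVEDQJ' cursor=2
After op 2 (end): buf='UDTVEDQJ' cursor=8
After op 3 (select(2,3) replace("UP")): buf='UDUPVEDQJ' cursor=4

Answer: 4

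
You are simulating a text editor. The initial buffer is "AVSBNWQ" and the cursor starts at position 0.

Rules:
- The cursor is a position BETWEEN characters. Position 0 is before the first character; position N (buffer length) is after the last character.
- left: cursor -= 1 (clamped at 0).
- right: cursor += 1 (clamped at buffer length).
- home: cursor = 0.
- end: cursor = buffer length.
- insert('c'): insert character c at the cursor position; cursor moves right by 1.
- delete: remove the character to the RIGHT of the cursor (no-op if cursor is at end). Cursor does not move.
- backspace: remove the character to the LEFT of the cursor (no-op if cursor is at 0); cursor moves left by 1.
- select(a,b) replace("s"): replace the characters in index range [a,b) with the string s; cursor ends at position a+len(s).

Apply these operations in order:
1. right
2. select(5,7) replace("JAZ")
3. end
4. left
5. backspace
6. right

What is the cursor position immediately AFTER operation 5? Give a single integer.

After op 1 (right): buf='AVSBNWQ' cursor=1
After op 2 (select(5,7) replace("JAZ")): buf='AVSBNJAZ' cursor=8
After op 3 (end): buf='AVSBNJAZ' cursor=8
After op 4 (left): buf='AVSBNJAZ' cursor=7
After op 5 (backspace): buf='AVSBNJZ' cursor=6

Answer: 6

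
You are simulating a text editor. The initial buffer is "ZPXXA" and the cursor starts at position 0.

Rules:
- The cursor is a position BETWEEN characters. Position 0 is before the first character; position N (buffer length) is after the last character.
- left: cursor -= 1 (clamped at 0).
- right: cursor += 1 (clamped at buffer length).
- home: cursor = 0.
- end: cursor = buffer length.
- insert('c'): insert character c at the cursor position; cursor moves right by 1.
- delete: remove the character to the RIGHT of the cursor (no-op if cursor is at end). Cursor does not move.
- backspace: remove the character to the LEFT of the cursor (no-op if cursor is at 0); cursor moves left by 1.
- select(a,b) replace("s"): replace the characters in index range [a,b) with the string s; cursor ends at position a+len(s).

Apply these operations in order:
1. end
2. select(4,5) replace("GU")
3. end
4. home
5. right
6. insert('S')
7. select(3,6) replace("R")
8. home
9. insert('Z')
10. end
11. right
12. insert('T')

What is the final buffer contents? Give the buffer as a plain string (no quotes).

Answer: ZZSPRUT

Derivation:
After op 1 (end): buf='ZPXXA' cursor=5
After op 2 (select(4,5) replace("GU")): buf='ZPXXGU' cursor=6
After op 3 (end): buf='ZPXXGU' cursor=6
After op 4 (home): buf='ZPXXGU' cursor=0
After op 5 (right): buf='ZPXXGU' cursor=1
After op 6 (insert('S')): buf='ZSPXXGU' cursor=2
After op 7 (select(3,6) replace("R")): buf='ZSPRU' cursor=4
After op 8 (home): buf='ZSPRU' cursor=0
After op 9 (insert('Z')): buf='ZZSPRU' cursor=1
After op 10 (end): buf='ZZSPRU' cursor=6
After op 11 (right): buf='ZZSPRU' cursor=6
After op 12 (insert('T')): buf='ZZSPRUT' cursor=7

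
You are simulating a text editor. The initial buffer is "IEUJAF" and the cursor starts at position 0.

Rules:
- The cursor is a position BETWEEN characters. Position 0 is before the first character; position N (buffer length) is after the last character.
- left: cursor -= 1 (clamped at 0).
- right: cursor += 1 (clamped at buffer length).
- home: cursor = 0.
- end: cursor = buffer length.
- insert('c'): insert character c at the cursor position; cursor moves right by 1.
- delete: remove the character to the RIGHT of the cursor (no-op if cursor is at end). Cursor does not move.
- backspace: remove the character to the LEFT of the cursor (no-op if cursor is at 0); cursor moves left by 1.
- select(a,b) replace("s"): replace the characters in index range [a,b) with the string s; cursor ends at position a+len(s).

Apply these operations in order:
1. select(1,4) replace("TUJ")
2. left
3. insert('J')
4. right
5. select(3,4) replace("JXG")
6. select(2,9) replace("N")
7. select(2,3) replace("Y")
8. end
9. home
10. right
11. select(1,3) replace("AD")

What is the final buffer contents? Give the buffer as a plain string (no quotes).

Answer: IAD

Derivation:
After op 1 (select(1,4) replace("TUJ")): buf='ITUJAF' cursor=4
After op 2 (left): buf='ITUJAF' cursor=3
After op 3 (insert('J')): buf='ITUJJAF' cursor=4
After op 4 (right): buf='ITUJJAF' cursor=5
After op 5 (select(3,4) replace("JXG")): buf='ITUJXGJAF' cursor=6
After op 6 (select(2,9) replace("N")): buf='ITN' cursor=3
After op 7 (select(2,3) replace("Y")): buf='ITY' cursor=3
After op 8 (end): buf='ITY' cursor=3
After op 9 (home): buf='ITY' cursor=0
After op 10 (right): buf='ITY' cursor=1
After op 11 (select(1,3) replace("AD")): buf='IAD' cursor=3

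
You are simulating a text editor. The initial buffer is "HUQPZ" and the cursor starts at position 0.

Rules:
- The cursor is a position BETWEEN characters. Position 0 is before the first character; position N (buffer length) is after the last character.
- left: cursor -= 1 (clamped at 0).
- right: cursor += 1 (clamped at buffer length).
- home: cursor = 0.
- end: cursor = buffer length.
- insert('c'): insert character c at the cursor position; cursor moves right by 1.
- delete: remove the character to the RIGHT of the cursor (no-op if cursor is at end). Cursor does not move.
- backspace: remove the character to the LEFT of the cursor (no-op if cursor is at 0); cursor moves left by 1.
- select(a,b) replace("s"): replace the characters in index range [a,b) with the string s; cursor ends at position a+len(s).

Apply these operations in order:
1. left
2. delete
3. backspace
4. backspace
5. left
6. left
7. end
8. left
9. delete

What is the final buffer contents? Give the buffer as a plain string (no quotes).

Answer: UQP

Derivation:
After op 1 (left): buf='HUQPZ' cursor=0
After op 2 (delete): buf='UQPZ' cursor=0
After op 3 (backspace): buf='UQPZ' cursor=0
After op 4 (backspace): buf='UQPZ' cursor=0
After op 5 (left): buf='UQPZ' cursor=0
After op 6 (left): buf='UQPZ' cursor=0
After op 7 (end): buf='UQPZ' cursor=4
After op 8 (left): buf='UQPZ' cursor=3
After op 9 (delete): buf='UQP' cursor=3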